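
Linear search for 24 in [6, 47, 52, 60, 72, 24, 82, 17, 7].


i=0: 6!=24
i=1: 47!=24
i=2: 52!=24
i=3: 60!=24
i=4: 72!=24
i=5: 24==24 found!

Found at 5, 6 comps


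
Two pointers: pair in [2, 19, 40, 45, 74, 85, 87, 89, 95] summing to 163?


lo=0(2)+hi=8(95)=97
lo=1(19)+hi=8(95)=114
lo=2(40)+hi=8(95)=135
lo=3(45)+hi=8(95)=140
lo=4(74)+hi=8(95)=169
lo=4(74)+hi=7(89)=163

Yes: 74+89=163


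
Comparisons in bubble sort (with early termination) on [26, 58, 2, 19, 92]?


Algorithm: bubble sort (with early termination)
Input: [26, 58, 2, 19, 92]
Sorted: [2, 19, 26, 58, 92]

9


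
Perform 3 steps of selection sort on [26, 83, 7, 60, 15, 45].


Initial: [26, 83, 7, 60, 15, 45]
Step 1: min=7 at 2
  Swap: [7, 83, 26, 60, 15, 45]
Step 2: min=15 at 4
  Swap: [7, 15, 26, 60, 83, 45]
Step 3: min=26 at 2
  Swap: [7, 15, 26, 60, 83, 45]

After 3 steps: [7, 15, 26, 60, 83, 45]


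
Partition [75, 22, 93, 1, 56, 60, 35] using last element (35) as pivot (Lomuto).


Pivot: 35
  22 <= 35: swap -> [22, 75, 93, 1, 56, 60, 35]
  1 <= 35: swap -> [22, 1, 93, 75, 56, 60, 35]
Place pivot at 2: [22, 1, 35, 75, 56, 60, 93]

Partitioned: [22, 1, 35, 75, 56, 60, 93]


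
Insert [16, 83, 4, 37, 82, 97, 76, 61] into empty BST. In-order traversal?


Insert 16: root
Insert 83: R from 16
Insert 4: L from 16
Insert 37: R from 16 -> L from 83
Insert 82: R from 16 -> L from 83 -> R from 37
Insert 97: R from 16 -> R from 83
Insert 76: R from 16 -> L from 83 -> R from 37 -> L from 82
Insert 61: R from 16 -> L from 83 -> R from 37 -> L from 82 -> L from 76

In-order: [4, 16, 37, 61, 76, 82, 83, 97]


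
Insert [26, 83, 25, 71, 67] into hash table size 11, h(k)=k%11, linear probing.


Insert 26: h=4 -> slot 4
Insert 83: h=6 -> slot 6
Insert 25: h=3 -> slot 3
Insert 71: h=5 -> slot 5
Insert 67: h=1 -> slot 1

Table: [None, 67, None, 25, 26, 71, 83, None, None, None, None]


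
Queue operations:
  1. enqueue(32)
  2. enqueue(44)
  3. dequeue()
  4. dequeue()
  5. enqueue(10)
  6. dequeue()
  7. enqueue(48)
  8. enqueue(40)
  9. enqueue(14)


enqueue(32) -> [32]
enqueue(44) -> [32, 44]
dequeue()->32, [44]
dequeue()->44, []
enqueue(10) -> [10]
dequeue()->10, []
enqueue(48) -> [48]
enqueue(40) -> [48, 40]
enqueue(14) -> [48, 40, 14]

Final queue: [48, 40, 14]


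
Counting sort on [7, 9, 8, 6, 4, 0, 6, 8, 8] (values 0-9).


Input: [7, 9, 8, 6, 4, 0, 6, 8, 8]
Counts: [1, 0, 0, 0, 1, 0, 2, 1, 3, 1]

Sorted: [0, 4, 6, 6, 7, 8, 8, 8, 9]


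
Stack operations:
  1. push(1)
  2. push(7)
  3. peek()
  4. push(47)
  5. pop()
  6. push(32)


push(1) -> [1]
push(7) -> [1, 7]
peek()->7
push(47) -> [1, 7, 47]
pop()->47, [1, 7]
push(32) -> [1, 7, 32]

Final stack: [1, 7, 32]


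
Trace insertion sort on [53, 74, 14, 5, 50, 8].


Initial: [53, 74, 14, 5, 50, 8]
Insert 74: [53, 74, 14, 5, 50, 8]
Insert 14: [14, 53, 74, 5, 50, 8]
Insert 5: [5, 14, 53, 74, 50, 8]
Insert 50: [5, 14, 50, 53, 74, 8]
Insert 8: [5, 8, 14, 50, 53, 74]

Sorted: [5, 8, 14, 50, 53, 74]


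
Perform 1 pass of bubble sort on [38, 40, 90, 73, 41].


Initial: [38, 40, 90, 73, 41]
Pass 1: [38, 40, 73, 41, 90] (2 swaps)

After 1 pass: [38, 40, 73, 41, 90]


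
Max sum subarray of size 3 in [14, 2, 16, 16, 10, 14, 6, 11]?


[0:3]: 32
[1:4]: 34
[2:5]: 42
[3:6]: 40
[4:7]: 30
[5:8]: 31

Max: 42 at [2:5]


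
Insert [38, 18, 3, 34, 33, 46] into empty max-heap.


Insert 38: [38]
Insert 18: [38, 18]
Insert 3: [38, 18, 3]
Insert 34: [38, 34, 3, 18]
Insert 33: [38, 34, 3, 18, 33]
Insert 46: [46, 34, 38, 18, 33, 3]

Final heap: [46, 34, 38, 18, 33, 3]


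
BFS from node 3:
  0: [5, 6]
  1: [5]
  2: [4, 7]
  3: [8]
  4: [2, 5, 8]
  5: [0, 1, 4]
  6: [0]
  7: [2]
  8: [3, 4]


Visit 3, enqueue [8]
Visit 8, enqueue [4]
Visit 4, enqueue [2, 5]
Visit 2, enqueue [7]
Visit 5, enqueue [0, 1]
Visit 7, enqueue []
Visit 0, enqueue [6]
Visit 1, enqueue []
Visit 6, enqueue []

BFS order: [3, 8, 4, 2, 5, 7, 0, 1, 6]


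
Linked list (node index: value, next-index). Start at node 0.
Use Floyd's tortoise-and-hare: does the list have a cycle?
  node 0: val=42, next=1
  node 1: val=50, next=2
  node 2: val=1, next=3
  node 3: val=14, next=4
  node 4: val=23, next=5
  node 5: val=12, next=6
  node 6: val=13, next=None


Floyd's tortoise (slow, +1) and hare (fast, +2):
  init: slow=0, fast=0
  step 1: slow=1, fast=2
  step 2: slow=2, fast=4
  step 3: slow=3, fast=6
  step 4: fast -> None, no cycle

Cycle: no


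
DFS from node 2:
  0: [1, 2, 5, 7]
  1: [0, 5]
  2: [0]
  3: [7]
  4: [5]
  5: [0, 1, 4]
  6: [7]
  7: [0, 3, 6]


Visit 2, push [0]
Visit 0, push [7, 5, 1]
Visit 1, push [5]
Visit 5, push [4]
Visit 4, push []
Visit 7, push [6, 3]
Visit 3, push []
Visit 6, push []

DFS order: [2, 0, 1, 5, 4, 7, 3, 6]


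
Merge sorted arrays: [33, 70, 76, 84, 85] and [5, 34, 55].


Take 5 from B
Take 33 from A
Take 34 from B
Take 55 from B

Merged: [5, 33, 34, 55, 70, 76, 84, 85]


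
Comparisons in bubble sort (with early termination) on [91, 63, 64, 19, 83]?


Algorithm: bubble sort (with early termination)
Input: [91, 63, 64, 19, 83]
Sorted: [19, 63, 64, 83, 91]

10


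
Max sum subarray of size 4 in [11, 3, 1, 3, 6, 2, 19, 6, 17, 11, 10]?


[0:4]: 18
[1:5]: 13
[2:6]: 12
[3:7]: 30
[4:8]: 33
[5:9]: 44
[6:10]: 53
[7:11]: 44

Max: 53 at [6:10]


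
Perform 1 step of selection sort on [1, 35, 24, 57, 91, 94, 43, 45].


Initial: [1, 35, 24, 57, 91, 94, 43, 45]
Step 1: min=1 at 0
  Swap: [1, 35, 24, 57, 91, 94, 43, 45]

After 1 step: [1, 35, 24, 57, 91, 94, 43, 45]


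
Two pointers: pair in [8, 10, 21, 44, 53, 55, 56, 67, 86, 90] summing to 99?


lo=0(8)+hi=9(90)=98
lo=1(10)+hi=9(90)=100
lo=1(10)+hi=8(86)=96
lo=2(21)+hi=8(86)=107
lo=2(21)+hi=7(67)=88
lo=3(44)+hi=7(67)=111
lo=3(44)+hi=6(56)=100
lo=3(44)+hi=5(55)=99

Yes: 44+55=99


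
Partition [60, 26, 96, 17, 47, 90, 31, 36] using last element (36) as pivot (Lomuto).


Pivot: 36
  26 <= 36: swap -> [26, 60, 96, 17, 47, 90, 31, 36]
  17 <= 36: swap -> [26, 17, 96, 60, 47, 90, 31, 36]
  31 <= 36: swap -> [26, 17, 31, 60, 47, 90, 96, 36]
Place pivot at 3: [26, 17, 31, 36, 47, 90, 96, 60]

Partitioned: [26, 17, 31, 36, 47, 90, 96, 60]


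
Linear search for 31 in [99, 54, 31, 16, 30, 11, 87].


i=0: 99!=31
i=1: 54!=31
i=2: 31==31 found!

Found at 2, 3 comps


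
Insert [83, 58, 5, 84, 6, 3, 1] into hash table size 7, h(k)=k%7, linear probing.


Insert 83: h=6 -> slot 6
Insert 58: h=2 -> slot 2
Insert 5: h=5 -> slot 5
Insert 84: h=0 -> slot 0
Insert 6: h=6, 2 probes -> slot 1
Insert 3: h=3 -> slot 3
Insert 1: h=1, 3 probes -> slot 4

Table: [84, 6, 58, 3, 1, 5, 83]


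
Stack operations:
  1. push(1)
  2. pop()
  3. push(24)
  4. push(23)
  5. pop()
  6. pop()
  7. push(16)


push(1) -> [1]
pop()->1, []
push(24) -> [24]
push(23) -> [24, 23]
pop()->23, [24]
pop()->24, []
push(16) -> [16]

Final stack: [16]


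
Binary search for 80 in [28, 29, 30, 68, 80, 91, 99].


Step 1: lo=0, hi=6, mid=3, val=68
Step 2: lo=4, hi=6, mid=5, val=91
Step 3: lo=4, hi=4, mid=4, val=80

Found at index 4


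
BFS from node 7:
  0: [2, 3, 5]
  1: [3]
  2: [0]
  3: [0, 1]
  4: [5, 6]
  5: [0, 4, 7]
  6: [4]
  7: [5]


Visit 7, enqueue [5]
Visit 5, enqueue [0, 4]
Visit 0, enqueue [2, 3]
Visit 4, enqueue [6]
Visit 2, enqueue []
Visit 3, enqueue [1]
Visit 6, enqueue []
Visit 1, enqueue []

BFS order: [7, 5, 0, 4, 2, 3, 6, 1]


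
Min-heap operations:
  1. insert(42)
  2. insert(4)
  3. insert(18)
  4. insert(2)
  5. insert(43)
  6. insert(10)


insert(42) -> [42]
insert(4) -> [4, 42]
insert(18) -> [4, 42, 18]
insert(2) -> [2, 4, 18, 42]
insert(43) -> [2, 4, 18, 42, 43]
insert(10) -> [2, 4, 10, 42, 43, 18]

Final heap: [2, 4, 10, 42, 43, 18]


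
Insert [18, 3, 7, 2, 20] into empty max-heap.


Insert 18: [18]
Insert 3: [18, 3]
Insert 7: [18, 3, 7]
Insert 2: [18, 3, 7, 2]
Insert 20: [20, 18, 7, 2, 3]

Final heap: [20, 18, 7, 2, 3]


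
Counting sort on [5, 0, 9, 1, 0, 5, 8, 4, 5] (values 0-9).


Input: [5, 0, 9, 1, 0, 5, 8, 4, 5]
Counts: [2, 1, 0, 0, 1, 3, 0, 0, 1, 1]

Sorted: [0, 0, 1, 4, 5, 5, 5, 8, 9]


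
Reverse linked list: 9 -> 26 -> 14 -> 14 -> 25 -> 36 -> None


Step 1: curr=9, set curr.next=prev(None) | reversed so far: 9
Step 2: curr=26, set curr.next=prev(9) | reversed so far: 26 -> 9
Step 3: curr=14, set curr.next=prev(26) | reversed so far: 14 -> 26 -> 9
Step 4: curr=14, set curr.next=prev(14) | reversed so far: 14 -> 14 -> 26 -> 9
Step 5: curr=25, set curr.next=prev(14) | reversed so far: 25 -> 14 -> 14 -> 26 -> 9
Step 6: curr=36, set curr.next=prev(25) | reversed so far: 36 -> 25 -> 14 -> 14 -> 26 -> 9

36 -> 25 -> 14 -> 14 -> 26 -> 9 -> None


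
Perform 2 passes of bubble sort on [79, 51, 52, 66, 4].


Initial: [79, 51, 52, 66, 4]
Pass 1: [51, 52, 66, 4, 79] (4 swaps)
Pass 2: [51, 52, 4, 66, 79] (1 swaps)

After 2 passes: [51, 52, 4, 66, 79]


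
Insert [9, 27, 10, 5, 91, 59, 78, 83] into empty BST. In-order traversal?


Insert 9: root
Insert 27: R from 9
Insert 10: R from 9 -> L from 27
Insert 5: L from 9
Insert 91: R from 9 -> R from 27
Insert 59: R from 9 -> R from 27 -> L from 91
Insert 78: R from 9 -> R from 27 -> L from 91 -> R from 59
Insert 83: R from 9 -> R from 27 -> L from 91 -> R from 59 -> R from 78

In-order: [5, 9, 10, 27, 59, 78, 83, 91]


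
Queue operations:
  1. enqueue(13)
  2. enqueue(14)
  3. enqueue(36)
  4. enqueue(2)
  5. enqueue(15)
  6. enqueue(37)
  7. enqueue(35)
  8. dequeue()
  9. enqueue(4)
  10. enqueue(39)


enqueue(13) -> [13]
enqueue(14) -> [13, 14]
enqueue(36) -> [13, 14, 36]
enqueue(2) -> [13, 14, 36, 2]
enqueue(15) -> [13, 14, 36, 2, 15]
enqueue(37) -> [13, 14, 36, 2, 15, 37]
enqueue(35) -> [13, 14, 36, 2, 15, 37, 35]
dequeue()->13, [14, 36, 2, 15, 37, 35]
enqueue(4) -> [14, 36, 2, 15, 37, 35, 4]
enqueue(39) -> [14, 36, 2, 15, 37, 35, 4, 39]

Final queue: [14, 36, 2, 15, 37, 35, 4, 39]


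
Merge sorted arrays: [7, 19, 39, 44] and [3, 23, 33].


Take 3 from B
Take 7 from A
Take 19 from A
Take 23 from B
Take 33 from B

Merged: [3, 7, 19, 23, 33, 39, 44]


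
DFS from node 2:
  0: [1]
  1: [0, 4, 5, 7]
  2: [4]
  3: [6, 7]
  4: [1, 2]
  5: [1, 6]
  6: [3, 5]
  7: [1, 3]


Visit 2, push [4]
Visit 4, push [1]
Visit 1, push [7, 5, 0]
Visit 0, push []
Visit 5, push [6]
Visit 6, push [3]
Visit 3, push [7]
Visit 7, push []

DFS order: [2, 4, 1, 0, 5, 6, 3, 7]


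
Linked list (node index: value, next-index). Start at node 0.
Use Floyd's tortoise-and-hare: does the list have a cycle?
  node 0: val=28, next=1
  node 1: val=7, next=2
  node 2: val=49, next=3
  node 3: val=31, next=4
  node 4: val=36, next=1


Floyd's tortoise (slow, +1) and hare (fast, +2):
  init: slow=0, fast=0
  step 1: slow=1, fast=2
  step 2: slow=2, fast=4
  step 3: slow=3, fast=2
  step 4: slow=4, fast=4
  slow == fast at node 4: cycle detected

Cycle: yes


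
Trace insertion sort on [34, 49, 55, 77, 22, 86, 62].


Initial: [34, 49, 55, 77, 22, 86, 62]
Insert 49: [34, 49, 55, 77, 22, 86, 62]
Insert 55: [34, 49, 55, 77, 22, 86, 62]
Insert 77: [34, 49, 55, 77, 22, 86, 62]
Insert 22: [22, 34, 49, 55, 77, 86, 62]
Insert 86: [22, 34, 49, 55, 77, 86, 62]
Insert 62: [22, 34, 49, 55, 62, 77, 86]

Sorted: [22, 34, 49, 55, 62, 77, 86]


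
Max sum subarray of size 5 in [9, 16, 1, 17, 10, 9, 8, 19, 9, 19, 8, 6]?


[0:5]: 53
[1:6]: 53
[2:7]: 45
[3:8]: 63
[4:9]: 55
[5:10]: 64
[6:11]: 63
[7:12]: 61

Max: 64 at [5:10]


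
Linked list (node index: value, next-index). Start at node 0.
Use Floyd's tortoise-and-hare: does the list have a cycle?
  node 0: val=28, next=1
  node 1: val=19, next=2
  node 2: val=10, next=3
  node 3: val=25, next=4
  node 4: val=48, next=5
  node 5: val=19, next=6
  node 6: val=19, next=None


Floyd's tortoise (slow, +1) and hare (fast, +2):
  init: slow=0, fast=0
  step 1: slow=1, fast=2
  step 2: slow=2, fast=4
  step 3: slow=3, fast=6
  step 4: fast -> None, no cycle

Cycle: no


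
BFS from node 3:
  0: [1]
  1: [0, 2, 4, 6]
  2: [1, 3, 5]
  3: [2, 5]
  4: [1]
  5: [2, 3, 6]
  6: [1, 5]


Visit 3, enqueue [2, 5]
Visit 2, enqueue [1]
Visit 5, enqueue [6]
Visit 1, enqueue [0, 4]
Visit 6, enqueue []
Visit 0, enqueue []
Visit 4, enqueue []

BFS order: [3, 2, 5, 1, 6, 0, 4]


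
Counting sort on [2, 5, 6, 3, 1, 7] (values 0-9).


Input: [2, 5, 6, 3, 1, 7]
Counts: [0, 1, 1, 1, 0, 1, 1, 1, 0, 0]

Sorted: [1, 2, 3, 5, 6, 7]


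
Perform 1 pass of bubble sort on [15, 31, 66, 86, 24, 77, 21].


Initial: [15, 31, 66, 86, 24, 77, 21]
Pass 1: [15, 31, 66, 24, 77, 21, 86] (3 swaps)

After 1 pass: [15, 31, 66, 24, 77, 21, 86]


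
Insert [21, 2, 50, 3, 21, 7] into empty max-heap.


Insert 21: [21]
Insert 2: [21, 2]
Insert 50: [50, 2, 21]
Insert 3: [50, 3, 21, 2]
Insert 21: [50, 21, 21, 2, 3]
Insert 7: [50, 21, 21, 2, 3, 7]

Final heap: [50, 21, 21, 2, 3, 7]


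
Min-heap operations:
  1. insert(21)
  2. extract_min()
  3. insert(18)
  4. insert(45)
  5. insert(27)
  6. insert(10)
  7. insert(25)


insert(21) -> [21]
extract_min()->21, []
insert(18) -> [18]
insert(45) -> [18, 45]
insert(27) -> [18, 45, 27]
insert(10) -> [10, 18, 27, 45]
insert(25) -> [10, 18, 27, 45, 25]

Final heap: [10, 18, 27, 45, 25]


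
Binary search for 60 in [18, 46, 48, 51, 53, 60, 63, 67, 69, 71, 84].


Step 1: lo=0, hi=10, mid=5, val=60

Found at index 5


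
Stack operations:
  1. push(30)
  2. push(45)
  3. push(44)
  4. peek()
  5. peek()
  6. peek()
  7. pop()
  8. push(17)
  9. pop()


push(30) -> [30]
push(45) -> [30, 45]
push(44) -> [30, 45, 44]
peek()->44
peek()->44
peek()->44
pop()->44, [30, 45]
push(17) -> [30, 45, 17]
pop()->17, [30, 45]

Final stack: [30, 45]


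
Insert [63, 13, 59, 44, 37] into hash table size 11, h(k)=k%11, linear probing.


Insert 63: h=8 -> slot 8
Insert 13: h=2 -> slot 2
Insert 59: h=4 -> slot 4
Insert 44: h=0 -> slot 0
Insert 37: h=4, 1 probes -> slot 5

Table: [44, None, 13, None, 59, 37, None, None, 63, None, None]


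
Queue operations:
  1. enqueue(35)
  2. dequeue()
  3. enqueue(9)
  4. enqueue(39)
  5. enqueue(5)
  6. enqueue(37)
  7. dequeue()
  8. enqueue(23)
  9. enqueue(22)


enqueue(35) -> [35]
dequeue()->35, []
enqueue(9) -> [9]
enqueue(39) -> [9, 39]
enqueue(5) -> [9, 39, 5]
enqueue(37) -> [9, 39, 5, 37]
dequeue()->9, [39, 5, 37]
enqueue(23) -> [39, 5, 37, 23]
enqueue(22) -> [39, 5, 37, 23, 22]

Final queue: [39, 5, 37, 23, 22]


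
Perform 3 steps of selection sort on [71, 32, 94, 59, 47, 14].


Initial: [71, 32, 94, 59, 47, 14]
Step 1: min=14 at 5
  Swap: [14, 32, 94, 59, 47, 71]
Step 2: min=32 at 1
  Swap: [14, 32, 94, 59, 47, 71]
Step 3: min=47 at 4
  Swap: [14, 32, 47, 59, 94, 71]

After 3 steps: [14, 32, 47, 59, 94, 71]


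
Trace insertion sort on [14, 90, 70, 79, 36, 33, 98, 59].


Initial: [14, 90, 70, 79, 36, 33, 98, 59]
Insert 90: [14, 90, 70, 79, 36, 33, 98, 59]
Insert 70: [14, 70, 90, 79, 36, 33, 98, 59]
Insert 79: [14, 70, 79, 90, 36, 33, 98, 59]
Insert 36: [14, 36, 70, 79, 90, 33, 98, 59]
Insert 33: [14, 33, 36, 70, 79, 90, 98, 59]
Insert 98: [14, 33, 36, 70, 79, 90, 98, 59]
Insert 59: [14, 33, 36, 59, 70, 79, 90, 98]

Sorted: [14, 33, 36, 59, 70, 79, 90, 98]


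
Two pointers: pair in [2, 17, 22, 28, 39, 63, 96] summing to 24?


lo=0(2)+hi=6(96)=98
lo=0(2)+hi=5(63)=65
lo=0(2)+hi=4(39)=41
lo=0(2)+hi=3(28)=30
lo=0(2)+hi=2(22)=24

Yes: 2+22=24


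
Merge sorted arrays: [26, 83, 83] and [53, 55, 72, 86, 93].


Take 26 from A
Take 53 from B
Take 55 from B
Take 72 from B
Take 83 from A
Take 83 from A

Merged: [26, 53, 55, 72, 83, 83, 86, 93]


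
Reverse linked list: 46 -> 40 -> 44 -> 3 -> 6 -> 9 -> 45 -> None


Step 1: curr=46, set curr.next=prev(None) | reversed so far: 46
Step 2: curr=40, set curr.next=prev(46) | reversed so far: 40 -> 46
Step 3: curr=44, set curr.next=prev(40) | reversed so far: 44 -> 40 -> 46
Step 4: curr=3, set curr.next=prev(44) | reversed so far: 3 -> 44 -> 40 -> 46
Step 5: curr=6, set curr.next=prev(3) | reversed so far: 6 -> 3 -> 44 -> 40 -> 46
Step 6: curr=9, set curr.next=prev(6) | reversed so far: 9 -> 6 -> 3 -> 44 -> 40 -> 46
Step 7: curr=45, set curr.next=prev(9) | reversed so far: 45 -> 9 -> 6 -> 3 -> 44 -> 40 -> 46

45 -> 9 -> 6 -> 3 -> 44 -> 40 -> 46 -> None


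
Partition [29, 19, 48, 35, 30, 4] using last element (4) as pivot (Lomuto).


Pivot: 4
Place pivot at 0: [4, 19, 48, 35, 30, 29]

Partitioned: [4, 19, 48, 35, 30, 29]


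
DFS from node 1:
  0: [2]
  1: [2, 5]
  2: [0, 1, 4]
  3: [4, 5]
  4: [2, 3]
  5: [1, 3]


Visit 1, push [5, 2]
Visit 2, push [4, 0]
Visit 0, push []
Visit 4, push [3]
Visit 3, push [5]
Visit 5, push []

DFS order: [1, 2, 0, 4, 3, 5]


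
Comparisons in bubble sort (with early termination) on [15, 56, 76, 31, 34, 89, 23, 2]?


Algorithm: bubble sort (with early termination)
Input: [15, 56, 76, 31, 34, 89, 23, 2]
Sorted: [2, 15, 23, 31, 34, 56, 76, 89]

28


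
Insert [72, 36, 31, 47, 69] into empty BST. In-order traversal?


Insert 72: root
Insert 36: L from 72
Insert 31: L from 72 -> L from 36
Insert 47: L from 72 -> R from 36
Insert 69: L from 72 -> R from 36 -> R from 47

In-order: [31, 36, 47, 69, 72]


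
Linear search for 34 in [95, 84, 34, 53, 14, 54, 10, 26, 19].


i=0: 95!=34
i=1: 84!=34
i=2: 34==34 found!

Found at 2, 3 comps


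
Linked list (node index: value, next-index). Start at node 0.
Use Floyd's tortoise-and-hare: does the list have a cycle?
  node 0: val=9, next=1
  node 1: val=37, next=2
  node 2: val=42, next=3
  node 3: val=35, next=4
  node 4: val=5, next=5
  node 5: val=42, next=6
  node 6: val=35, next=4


Floyd's tortoise (slow, +1) and hare (fast, +2):
  init: slow=0, fast=0
  step 1: slow=1, fast=2
  step 2: slow=2, fast=4
  step 3: slow=3, fast=6
  step 4: slow=4, fast=5
  step 5: slow=5, fast=4
  step 6: slow=6, fast=6
  slow == fast at node 6: cycle detected

Cycle: yes


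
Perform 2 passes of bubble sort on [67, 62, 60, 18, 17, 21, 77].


Initial: [67, 62, 60, 18, 17, 21, 77]
Pass 1: [62, 60, 18, 17, 21, 67, 77] (5 swaps)
Pass 2: [60, 18, 17, 21, 62, 67, 77] (4 swaps)

After 2 passes: [60, 18, 17, 21, 62, 67, 77]


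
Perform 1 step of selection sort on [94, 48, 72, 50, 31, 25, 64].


Initial: [94, 48, 72, 50, 31, 25, 64]
Step 1: min=25 at 5
  Swap: [25, 48, 72, 50, 31, 94, 64]

After 1 step: [25, 48, 72, 50, 31, 94, 64]


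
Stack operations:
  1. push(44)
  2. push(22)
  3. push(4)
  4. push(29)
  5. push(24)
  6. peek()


push(44) -> [44]
push(22) -> [44, 22]
push(4) -> [44, 22, 4]
push(29) -> [44, 22, 4, 29]
push(24) -> [44, 22, 4, 29, 24]
peek()->24

Final stack: [44, 22, 4, 29, 24]


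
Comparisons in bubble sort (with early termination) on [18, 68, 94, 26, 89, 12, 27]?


Algorithm: bubble sort (with early termination)
Input: [18, 68, 94, 26, 89, 12, 27]
Sorted: [12, 18, 26, 27, 68, 89, 94]

21


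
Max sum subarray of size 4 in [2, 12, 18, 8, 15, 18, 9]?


[0:4]: 40
[1:5]: 53
[2:6]: 59
[3:7]: 50

Max: 59 at [2:6]


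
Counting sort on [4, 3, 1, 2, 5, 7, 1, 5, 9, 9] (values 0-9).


Input: [4, 3, 1, 2, 5, 7, 1, 5, 9, 9]
Counts: [0, 2, 1, 1, 1, 2, 0, 1, 0, 2]

Sorted: [1, 1, 2, 3, 4, 5, 5, 7, 9, 9]


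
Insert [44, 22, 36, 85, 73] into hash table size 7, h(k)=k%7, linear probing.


Insert 44: h=2 -> slot 2
Insert 22: h=1 -> slot 1
Insert 36: h=1, 2 probes -> slot 3
Insert 85: h=1, 3 probes -> slot 4
Insert 73: h=3, 2 probes -> slot 5

Table: [None, 22, 44, 36, 85, 73, None]


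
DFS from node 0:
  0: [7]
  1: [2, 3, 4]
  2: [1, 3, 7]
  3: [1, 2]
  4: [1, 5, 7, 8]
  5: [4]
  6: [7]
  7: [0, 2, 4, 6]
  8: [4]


Visit 0, push [7]
Visit 7, push [6, 4, 2]
Visit 2, push [3, 1]
Visit 1, push [4, 3]
Visit 3, push []
Visit 4, push [8, 5]
Visit 5, push []
Visit 8, push []
Visit 6, push []

DFS order: [0, 7, 2, 1, 3, 4, 5, 8, 6]


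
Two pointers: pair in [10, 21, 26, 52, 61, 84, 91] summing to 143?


lo=0(10)+hi=6(91)=101
lo=1(21)+hi=6(91)=112
lo=2(26)+hi=6(91)=117
lo=3(52)+hi=6(91)=143

Yes: 52+91=143


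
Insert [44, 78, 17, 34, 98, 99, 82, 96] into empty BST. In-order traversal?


Insert 44: root
Insert 78: R from 44
Insert 17: L from 44
Insert 34: L from 44 -> R from 17
Insert 98: R from 44 -> R from 78
Insert 99: R from 44 -> R from 78 -> R from 98
Insert 82: R from 44 -> R from 78 -> L from 98
Insert 96: R from 44 -> R from 78 -> L from 98 -> R from 82

In-order: [17, 34, 44, 78, 82, 96, 98, 99]


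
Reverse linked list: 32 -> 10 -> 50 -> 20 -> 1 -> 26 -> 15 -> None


Step 1: curr=32, set curr.next=prev(None) | reversed so far: 32
Step 2: curr=10, set curr.next=prev(32) | reversed so far: 10 -> 32
Step 3: curr=50, set curr.next=prev(10) | reversed so far: 50 -> 10 -> 32
Step 4: curr=20, set curr.next=prev(50) | reversed so far: 20 -> 50 -> 10 -> 32
Step 5: curr=1, set curr.next=prev(20) | reversed so far: 1 -> 20 -> 50 -> 10 -> 32
Step 6: curr=26, set curr.next=prev(1) | reversed so far: 26 -> 1 -> 20 -> 50 -> 10 -> 32
Step 7: curr=15, set curr.next=prev(26) | reversed so far: 15 -> 26 -> 1 -> 20 -> 50 -> 10 -> 32

15 -> 26 -> 1 -> 20 -> 50 -> 10 -> 32 -> None


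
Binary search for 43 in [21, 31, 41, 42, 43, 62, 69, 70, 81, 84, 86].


Step 1: lo=0, hi=10, mid=5, val=62
Step 2: lo=0, hi=4, mid=2, val=41
Step 3: lo=3, hi=4, mid=3, val=42
Step 4: lo=4, hi=4, mid=4, val=43

Found at index 4


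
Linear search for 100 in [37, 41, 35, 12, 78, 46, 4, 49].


i=0: 37!=100
i=1: 41!=100
i=2: 35!=100
i=3: 12!=100
i=4: 78!=100
i=5: 46!=100
i=6: 4!=100
i=7: 49!=100

Not found, 8 comps


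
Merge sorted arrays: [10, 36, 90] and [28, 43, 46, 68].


Take 10 from A
Take 28 from B
Take 36 from A
Take 43 from B
Take 46 from B
Take 68 from B

Merged: [10, 28, 36, 43, 46, 68, 90]


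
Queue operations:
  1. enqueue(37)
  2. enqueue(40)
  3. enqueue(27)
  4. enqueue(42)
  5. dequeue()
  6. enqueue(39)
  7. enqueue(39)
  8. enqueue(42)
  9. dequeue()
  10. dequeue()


enqueue(37) -> [37]
enqueue(40) -> [37, 40]
enqueue(27) -> [37, 40, 27]
enqueue(42) -> [37, 40, 27, 42]
dequeue()->37, [40, 27, 42]
enqueue(39) -> [40, 27, 42, 39]
enqueue(39) -> [40, 27, 42, 39, 39]
enqueue(42) -> [40, 27, 42, 39, 39, 42]
dequeue()->40, [27, 42, 39, 39, 42]
dequeue()->27, [42, 39, 39, 42]

Final queue: [42, 39, 39, 42]


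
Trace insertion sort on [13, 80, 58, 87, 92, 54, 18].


Initial: [13, 80, 58, 87, 92, 54, 18]
Insert 80: [13, 80, 58, 87, 92, 54, 18]
Insert 58: [13, 58, 80, 87, 92, 54, 18]
Insert 87: [13, 58, 80, 87, 92, 54, 18]
Insert 92: [13, 58, 80, 87, 92, 54, 18]
Insert 54: [13, 54, 58, 80, 87, 92, 18]
Insert 18: [13, 18, 54, 58, 80, 87, 92]

Sorted: [13, 18, 54, 58, 80, 87, 92]


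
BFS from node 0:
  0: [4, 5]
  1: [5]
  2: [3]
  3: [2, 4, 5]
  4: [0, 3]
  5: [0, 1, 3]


Visit 0, enqueue [4, 5]
Visit 4, enqueue [3]
Visit 5, enqueue [1]
Visit 3, enqueue [2]
Visit 1, enqueue []
Visit 2, enqueue []

BFS order: [0, 4, 5, 3, 1, 2]


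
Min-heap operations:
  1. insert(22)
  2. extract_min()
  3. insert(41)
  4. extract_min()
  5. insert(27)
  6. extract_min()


insert(22) -> [22]
extract_min()->22, []
insert(41) -> [41]
extract_min()->41, []
insert(27) -> [27]
extract_min()->27, []

Final heap: []


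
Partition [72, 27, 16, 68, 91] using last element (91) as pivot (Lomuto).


Pivot: 91
  72 <= 91: advance i (no swap)
  27 <= 91: advance i (no swap)
  16 <= 91: advance i (no swap)
  68 <= 91: advance i (no swap)
Place pivot at 4: [72, 27, 16, 68, 91]

Partitioned: [72, 27, 16, 68, 91]


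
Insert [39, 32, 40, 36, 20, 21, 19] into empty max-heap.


Insert 39: [39]
Insert 32: [39, 32]
Insert 40: [40, 32, 39]
Insert 36: [40, 36, 39, 32]
Insert 20: [40, 36, 39, 32, 20]
Insert 21: [40, 36, 39, 32, 20, 21]
Insert 19: [40, 36, 39, 32, 20, 21, 19]

Final heap: [40, 36, 39, 32, 20, 21, 19]


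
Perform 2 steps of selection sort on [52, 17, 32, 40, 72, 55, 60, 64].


Initial: [52, 17, 32, 40, 72, 55, 60, 64]
Step 1: min=17 at 1
  Swap: [17, 52, 32, 40, 72, 55, 60, 64]
Step 2: min=32 at 2
  Swap: [17, 32, 52, 40, 72, 55, 60, 64]

After 2 steps: [17, 32, 52, 40, 72, 55, 60, 64]


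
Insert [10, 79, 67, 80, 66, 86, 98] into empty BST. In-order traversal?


Insert 10: root
Insert 79: R from 10
Insert 67: R from 10 -> L from 79
Insert 80: R from 10 -> R from 79
Insert 66: R from 10 -> L from 79 -> L from 67
Insert 86: R from 10 -> R from 79 -> R from 80
Insert 98: R from 10 -> R from 79 -> R from 80 -> R from 86

In-order: [10, 66, 67, 79, 80, 86, 98]


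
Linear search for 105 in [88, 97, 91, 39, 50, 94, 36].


i=0: 88!=105
i=1: 97!=105
i=2: 91!=105
i=3: 39!=105
i=4: 50!=105
i=5: 94!=105
i=6: 36!=105

Not found, 7 comps


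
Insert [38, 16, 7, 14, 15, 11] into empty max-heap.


Insert 38: [38]
Insert 16: [38, 16]
Insert 7: [38, 16, 7]
Insert 14: [38, 16, 7, 14]
Insert 15: [38, 16, 7, 14, 15]
Insert 11: [38, 16, 11, 14, 15, 7]

Final heap: [38, 16, 11, 14, 15, 7]


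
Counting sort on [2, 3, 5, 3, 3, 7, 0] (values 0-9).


Input: [2, 3, 5, 3, 3, 7, 0]
Counts: [1, 0, 1, 3, 0, 1, 0, 1, 0, 0]

Sorted: [0, 2, 3, 3, 3, 5, 7]


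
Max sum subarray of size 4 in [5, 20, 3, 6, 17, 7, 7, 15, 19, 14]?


[0:4]: 34
[1:5]: 46
[2:6]: 33
[3:7]: 37
[4:8]: 46
[5:9]: 48
[6:10]: 55

Max: 55 at [6:10]


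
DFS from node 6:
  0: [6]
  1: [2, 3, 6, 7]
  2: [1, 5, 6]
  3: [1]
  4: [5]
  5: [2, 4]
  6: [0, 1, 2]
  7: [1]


Visit 6, push [2, 1, 0]
Visit 0, push []
Visit 1, push [7, 3, 2]
Visit 2, push [5]
Visit 5, push [4]
Visit 4, push []
Visit 3, push []
Visit 7, push []

DFS order: [6, 0, 1, 2, 5, 4, 3, 7]


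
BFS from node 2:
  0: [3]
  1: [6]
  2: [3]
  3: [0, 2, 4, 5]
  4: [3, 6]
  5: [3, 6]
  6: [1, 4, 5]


Visit 2, enqueue [3]
Visit 3, enqueue [0, 4, 5]
Visit 0, enqueue []
Visit 4, enqueue [6]
Visit 5, enqueue []
Visit 6, enqueue [1]
Visit 1, enqueue []

BFS order: [2, 3, 0, 4, 5, 6, 1]


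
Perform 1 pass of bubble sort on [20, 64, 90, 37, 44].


Initial: [20, 64, 90, 37, 44]
Pass 1: [20, 64, 37, 44, 90] (2 swaps)

After 1 pass: [20, 64, 37, 44, 90]


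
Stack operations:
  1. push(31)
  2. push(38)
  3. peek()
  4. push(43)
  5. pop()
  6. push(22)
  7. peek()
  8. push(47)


push(31) -> [31]
push(38) -> [31, 38]
peek()->38
push(43) -> [31, 38, 43]
pop()->43, [31, 38]
push(22) -> [31, 38, 22]
peek()->22
push(47) -> [31, 38, 22, 47]

Final stack: [31, 38, 22, 47]


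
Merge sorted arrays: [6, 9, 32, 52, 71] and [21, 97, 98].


Take 6 from A
Take 9 from A
Take 21 from B
Take 32 from A
Take 52 from A
Take 71 from A

Merged: [6, 9, 21, 32, 52, 71, 97, 98]


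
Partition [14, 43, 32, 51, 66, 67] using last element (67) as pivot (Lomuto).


Pivot: 67
  14 <= 67: advance i (no swap)
  43 <= 67: advance i (no swap)
  32 <= 67: advance i (no swap)
  51 <= 67: advance i (no swap)
  66 <= 67: advance i (no swap)
Place pivot at 5: [14, 43, 32, 51, 66, 67]

Partitioned: [14, 43, 32, 51, 66, 67]


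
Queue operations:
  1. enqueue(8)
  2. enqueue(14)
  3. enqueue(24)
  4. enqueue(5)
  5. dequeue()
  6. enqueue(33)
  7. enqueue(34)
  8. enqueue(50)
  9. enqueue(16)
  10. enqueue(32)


enqueue(8) -> [8]
enqueue(14) -> [8, 14]
enqueue(24) -> [8, 14, 24]
enqueue(5) -> [8, 14, 24, 5]
dequeue()->8, [14, 24, 5]
enqueue(33) -> [14, 24, 5, 33]
enqueue(34) -> [14, 24, 5, 33, 34]
enqueue(50) -> [14, 24, 5, 33, 34, 50]
enqueue(16) -> [14, 24, 5, 33, 34, 50, 16]
enqueue(32) -> [14, 24, 5, 33, 34, 50, 16, 32]

Final queue: [14, 24, 5, 33, 34, 50, 16, 32]


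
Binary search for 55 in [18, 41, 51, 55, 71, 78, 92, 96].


Step 1: lo=0, hi=7, mid=3, val=55

Found at index 3


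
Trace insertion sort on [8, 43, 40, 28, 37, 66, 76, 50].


Initial: [8, 43, 40, 28, 37, 66, 76, 50]
Insert 43: [8, 43, 40, 28, 37, 66, 76, 50]
Insert 40: [8, 40, 43, 28, 37, 66, 76, 50]
Insert 28: [8, 28, 40, 43, 37, 66, 76, 50]
Insert 37: [8, 28, 37, 40, 43, 66, 76, 50]
Insert 66: [8, 28, 37, 40, 43, 66, 76, 50]
Insert 76: [8, 28, 37, 40, 43, 66, 76, 50]
Insert 50: [8, 28, 37, 40, 43, 50, 66, 76]

Sorted: [8, 28, 37, 40, 43, 50, 66, 76]


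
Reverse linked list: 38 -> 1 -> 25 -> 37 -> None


Step 1: curr=38, set curr.next=prev(None) | reversed so far: 38
Step 2: curr=1, set curr.next=prev(38) | reversed so far: 1 -> 38
Step 3: curr=25, set curr.next=prev(1) | reversed so far: 25 -> 1 -> 38
Step 4: curr=37, set curr.next=prev(25) | reversed so far: 37 -> 25 -> 1 -> 38

37 -> 25 -> 1 -> 38 -> None


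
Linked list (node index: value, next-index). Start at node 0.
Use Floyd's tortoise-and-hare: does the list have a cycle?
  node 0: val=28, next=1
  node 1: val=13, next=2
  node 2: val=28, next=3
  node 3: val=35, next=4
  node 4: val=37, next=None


Floyd's tortoise (slow, +1) and hare (fast, +2):
  init: slow=0, fast=0
  step 1: slow=1, fast=2
  step 2: slow=2, fast=4
  step 3: fast -> None, no cycle

Cycle: no


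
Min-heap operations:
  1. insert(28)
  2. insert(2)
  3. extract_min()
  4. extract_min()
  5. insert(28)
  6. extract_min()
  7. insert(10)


insert(28) -> [28]
insert(2) -> [2, 28]
extract_min()->2, [28]
extract_min()->28, []
insert(28) -> [28]
extract_min()->28, []
insert(10) -> [10]

Final heap: [10]


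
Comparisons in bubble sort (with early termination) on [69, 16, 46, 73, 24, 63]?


Algorithm: bubble sort (with early termination)
Input: [69, 16, 46, 73, 24, 63]
Sorted: [16, 24, 46, 63, 69, 73]

14


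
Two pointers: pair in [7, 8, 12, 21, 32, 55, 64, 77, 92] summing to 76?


lo=0(7)+hi=8(92)=99
lo=0(7)+hi=7(77)=84
lo=0(7)+hi=6(64)=71
lo=1(8)+hi=6(64)=72
lo=2(12)+hi=6(64)=76

Yes: 12+64=76


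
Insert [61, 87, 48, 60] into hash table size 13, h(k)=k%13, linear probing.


Insert 61: h=9 -> slot 9
Insert 87: h=9, 1 probes -> slot 10
Insert 48: h=9, 2 probes -> slot 11
Insert 60: h=8 -> slot 8

Table: [None, None, None, None, None, None, None, None, 60, 61, 87, 48, None]


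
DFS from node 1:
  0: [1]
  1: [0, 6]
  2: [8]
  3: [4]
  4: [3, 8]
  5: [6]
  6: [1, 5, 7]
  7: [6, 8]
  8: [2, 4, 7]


Visit 1, push [6, 0]
Visit 0, push []
Visit 6, push [7, 5]
Visit 5, push []
Visit 7, push [8]
Visit 8, push [4, 2]
Visit 2, push []
Visit 4, push [3]
Visit 3, push []

DFS order: [1, 0, 6, 5, 7, 8, 2, 4, 3]


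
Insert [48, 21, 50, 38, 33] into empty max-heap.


Insert 48: [48]
Insert 21: [48, 21]
Insert 50: [50, 21, 48]
Insert 38: [50, 38, 48, 21]
Insert 33: [50, 38, 48, 21, 33]

Final heap: [50, 38, 48, 21, 33]


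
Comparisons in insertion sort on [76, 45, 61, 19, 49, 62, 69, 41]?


Algorithm: insertion sort
Input: [76, 45, 61, 19, 49, 62, 69, 41]
Sorted: [19, 41, 45, 49, 61, 62, 69, 76]

20


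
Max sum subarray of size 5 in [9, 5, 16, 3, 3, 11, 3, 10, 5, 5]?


[0:5]: 36
[1:6]: 38
[2:7]: 36
[3:8]: 30
[4:9]: 32
[5:10]: 34

Max: 38 at [1:6]


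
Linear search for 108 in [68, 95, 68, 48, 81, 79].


i=0: 68!=108
i=1: 95!=108
i=2: 68!=108
i=3: 48!=108
i=4: 81!=108
i=5: 79!=108

Not found, 6 comps


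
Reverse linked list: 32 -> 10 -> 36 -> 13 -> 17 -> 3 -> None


Step 1: curr=32, set curr.next=prev(None) | reversed so far: 32
Step 2: curr=10, set curr.next=prev(32) | reversed so far: 10 -> 32
Step 3: curr=36, set curr.next=prev(10) | reversed so far: 36 -> 10 -> 32
Step 4: curr=13, set curr.next=prev(36) | reversed so far: 13 -> 36 -> 10 -> 32
Step 5: curr=17, set curr.next=prev(13) | reversed so far: 17 -> 13 -> 36 -> 10 -> 32
Step 6: curr=3, set curr.next=prev(17) | reversed so far: 3 -> 17 -> 13 -> 36 -> 10 -> 32

3 -> 17 -> 13 -> 36 -> 10 -> 32 -> None


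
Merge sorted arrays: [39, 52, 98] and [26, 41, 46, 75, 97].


Take 26 from B
Take 39 from A
Take 41 from B
Take 46 from B
Take 52 from A
Take 75 from B
Take 97 from B

Merged: [26, 39, 41, 46, 52, 75, 97, 98]


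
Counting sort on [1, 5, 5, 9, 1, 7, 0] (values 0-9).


Input: [1, 5, 5, 9, 1, 7, 0]
Counts: [1, 2, 0, 0, 0, 2, 0, 1, 0, 1]

Sorted: [0, 1, 1, 5, 5, 7, 9]


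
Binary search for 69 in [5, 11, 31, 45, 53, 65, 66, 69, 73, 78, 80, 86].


Step 1: lo=0, hi=11, mid=5, val=65
Step 2: lo=6, hi=11, mid=8, val=73
Step 3: lo=6, hi=7, mid=6, val=66
Step 4: lo=7, hi=7, mid=7, val=69

Found at index 7


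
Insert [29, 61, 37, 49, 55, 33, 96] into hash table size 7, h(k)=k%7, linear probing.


Insert 29: h=1 -> slot 1
Insert 61: h=5 -> slot 5
Insert 37: h=2 -> slot 2
Insert 49: h=0 -> slot 0
Insert 55: h=6 -> slot 6
Insert 33: h=5, 5 probes -> slot 3
Insert 96: h=5, 6 probes -> slot 4

Table: [49, 29, 37, 33, 96, 61, 55]


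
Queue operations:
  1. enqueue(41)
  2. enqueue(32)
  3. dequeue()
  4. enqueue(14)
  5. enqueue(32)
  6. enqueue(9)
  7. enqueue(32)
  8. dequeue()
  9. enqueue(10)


enqueue(41) -> [41]
enqueue(32) -> [41, 32]
dequeue()->41, [32]
enqueue(14) -> [32, 14]
enqueue(32) -> [32, 14, 32]
enqueue(9) -> [32, 14, 32, 9]
enqueue(32) -> [32, 14, 32, 9, 32]
dequeue()->32, [14, 32, 9, 32]
enqueue(10) -> [14, 32, 9, 32, 10]

Final queue: [14, 32, 9, 32, 10]


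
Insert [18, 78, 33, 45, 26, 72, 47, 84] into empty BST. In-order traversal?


Insert 18: root
Insert 78: R from 18
Insert 33: R from 18 -> L from 78
Insert 45: R from 18 -> L from 78 -> R from 33
Insert 26: R from 18 -> L from 78 -> L from 33
Insert 72: R from 18 -> L from 78 -> R from 33 -> R from 45
Insert 47: R from 18 -> L from 78 -> R from 33 -> R from 45 -> L from 72
Insert 84: R from 18 -> R from 78

In-order: [18, 26, 33, 45, 47, 72, 78, 84]


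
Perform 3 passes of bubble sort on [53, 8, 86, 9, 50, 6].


Initial: [53, 8, 86, 9, 50, 6]
Pass 1: [8, 53, 9, 50, 6, 86] (4 swaps)
Pass 2: [8, 9, 50, 6, 53, 86] (3 swaps)
Pass 3: [8, 9, 6, 50, 53, 86] (1 swaps)

After 3 passes: [8, 9, 6, 50, 53, 86]


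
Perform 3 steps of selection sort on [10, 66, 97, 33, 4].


Initial: [10, 66, 97, 33, 4]
Step 1: min=4 at 4
  Swap: [4, 66, 97, 33, 10]
Step 2: min=10 at 4
  Swap: [4, 10, 97, 33, 66]
Step 3: min=33 at 3
  Swap: [4, 10, 33, 97, 66]

After 3 steps: [4, 10, 33, 97, 66]


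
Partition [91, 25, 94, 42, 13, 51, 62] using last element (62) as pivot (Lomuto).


Pivot: 62
  25 <= 62: swap -> [25, 91, 94, 42, 13, 51, 62]
  42 <= 62: swap -> [25, 42, 94, 91, 13, 51, 62]
  13 <= 62: swap -> [25, 42, 13, 91, 94, 51, 62]
  51 <= 62: swap -> [25, 42, 13, 51, 94, 91, 62]
Place pivot at 4: [25, 42, 13, 51, 62, 91, 94]

Partitioned: [25, 42, 13, 51, 62, 91, 94]


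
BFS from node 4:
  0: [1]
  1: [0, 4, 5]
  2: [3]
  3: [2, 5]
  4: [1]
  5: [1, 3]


Visit 4, enqueue [1]
Visit 1, enqueue [0, 5]
Visit 0, enqueue []
Visit 5, enqueue [3]
Visit 3, enqueue [2]
Visit 2, enqueue []

BFS order: [4, 1, 0, 5, 3, 2]


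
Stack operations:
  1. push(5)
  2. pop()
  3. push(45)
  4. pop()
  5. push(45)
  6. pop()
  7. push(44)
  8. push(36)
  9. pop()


push(5) -> [5]
pop()->5, []
push(45) -> [45]
pop()->45, []
push(45) -> [45]
pop()->45, []
push(44) -> [44]
push(36) -> [44, 36]
pop()->36, [44]

Final stack: [44]


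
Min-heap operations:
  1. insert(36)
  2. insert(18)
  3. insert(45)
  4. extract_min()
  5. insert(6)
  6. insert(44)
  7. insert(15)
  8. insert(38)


insert(36) -> [36]
insert(18) -> [18, 36]
insert(45) -> [18, 36, 45]
extract_min()->18, [36, 45]
insert(6) -> [6, 45, 36]
insert(44) -> [6, 44, 36, 45]
insert(15) -> [6, 15, 36, 45, 44]
insert(38) -> [6, 15, 36, 45, 44, 38]

Final heap: [6, 15, 36, 45, 44, 38]


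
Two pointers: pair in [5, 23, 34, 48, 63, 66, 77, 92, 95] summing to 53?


lo=0(5)+hi=8(95)=100
lo=0(5)+hi=7(92)=97
lo=0(5)+hi=6(77)=82
lo=0(5)+hi=5(66)=71
lo=0(5)+hi=4(63)=68
lo=0(5)+hi=3(48)=53

Yes: 5+48=53


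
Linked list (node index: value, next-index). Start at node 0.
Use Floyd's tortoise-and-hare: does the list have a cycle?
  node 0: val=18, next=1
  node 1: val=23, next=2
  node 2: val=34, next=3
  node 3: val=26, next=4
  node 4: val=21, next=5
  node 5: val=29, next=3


Floyd's tortoise (slow, +1) and hare (fast, +2):
  init: slow=0, fast=0
  step 1: slow=1, fast=2
  step 2: slow=2, fast=4
  step 3: slow=3, fast=3
  slow == fast at node 3: cycle detected

Cycle: yes


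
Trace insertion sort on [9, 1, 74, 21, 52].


Initial: [9, 1, 74, 21, 52]
Insert 1: [1, 9, 74, 21, 52]
Insert 74: [1, 9, 74, 21, 52]
Insert 21: [1, 9, 21, 74, 52]
Insert 52: [1, 9, 21, 52, 74]

Sorted: [1, 9, 21, 52, 74]


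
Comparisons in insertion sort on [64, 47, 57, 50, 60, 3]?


Algorithm: insertion sort
Input: [64, 47, 57, 50, 60, 3]
Sorted: [3, 47, 50, 57, 60, 64]

13


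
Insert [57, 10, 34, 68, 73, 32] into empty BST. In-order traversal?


Insert 57: root
Insert 10: L from 57
Insert 34: L from 57 -> R from 10
Insert 68: R from 57
Insert 73: R from 57 -> R from 68
Insert 32: L from 57 -> R from 10 -> L from 34

In-order: [10, 32, 34, 57, 68, 73]


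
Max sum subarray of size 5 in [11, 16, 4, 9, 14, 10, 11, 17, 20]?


[0:5]: 54
[1:6]: 53
[2:7]: 48
[3:8]: 61
[4:9]: 72

Max: 72 at [4:9]


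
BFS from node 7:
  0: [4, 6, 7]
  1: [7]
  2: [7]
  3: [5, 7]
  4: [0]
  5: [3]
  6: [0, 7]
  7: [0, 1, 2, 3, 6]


Visit 7, enqueue [0, 1, 2, 3, 6]
Visit 0, enqueue [4]
Visit 1, enqueue []
Visit 2, enqueue []
Visit 3, enqueue [5]
Visit 6, enqueue []
Visit 4, enqueue []
Visit 5, enqueue []

BFS order: [7, 0, 1, 2, 3, 6, 4, 5]


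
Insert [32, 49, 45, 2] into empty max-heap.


Insert 32: [32]
Insert 49: [49, 32]
Insert 45: [49, 32, 45]
Insert 2: [49, 32, 45, 2]

Final heap: [49, 32, 45, 2]


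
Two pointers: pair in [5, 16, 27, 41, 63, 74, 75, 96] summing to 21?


lo=0(5)+hi=7(96)=101
lo=0(5)+hi=6(75)=80
lo=0(5)+hi=5(74)=79
lo=0(5)+hi=4(63)=68
lo=0(5)+hi=3(41)=46
lo=0(5)+hi=2(27)=32
lo=0(5)+hi=1(16)=21

Yes: 5+16=21


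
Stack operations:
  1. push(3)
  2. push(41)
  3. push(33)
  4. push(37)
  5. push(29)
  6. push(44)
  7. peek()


push(3) -> [3]
push(41) -> [3, 41]
push(33) -> [3, 41, 33]
push(37) -> [3, 41, 33, 37]
push(29) -> [3, 41, 33, 37, 29]
push(44) -> [3, 41, 33, 37, 29, 44]
peek()->44

Final stack: [3, 41, 33, 37, 29, 44]


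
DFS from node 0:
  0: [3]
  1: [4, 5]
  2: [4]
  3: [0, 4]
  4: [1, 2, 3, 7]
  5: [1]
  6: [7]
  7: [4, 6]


Visit 0, push [3]
Visit 3, push [4]
Visit 4, push [7, 2, 1]
Visit 1, push [5]
Visit 5, push []
Visit 2, push []
Visit 7, push [6]
Visit 6, push []

DFS order: [0, 3, 4, 1, 5, 2, 7, 6]


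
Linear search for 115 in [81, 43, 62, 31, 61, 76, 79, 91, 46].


i=0: 81!=115
i=1: 43!=115
i=2: 62!=115
i=3: 31!=115
i=4: 61!=115
i=5: 76!=115
i=6: 79!=115
i=7: 91!=115
i=8: 46!=115

Not found, 9 comps


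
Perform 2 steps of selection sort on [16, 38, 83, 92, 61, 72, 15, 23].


Initial: [16, 38, 83, 92, 61, 72, 15, 23]
Step 1: min=15 at 6
  Swap: [15, 38, 83, 92, 61, 72, 16, 23]
Step 2: min=16 at 6
  Swap: [15, 16, 83, 92, 61, 72, 38, 23]

After 2 steps: [15, 16, 83, 92, 61, 72, 38, 23]


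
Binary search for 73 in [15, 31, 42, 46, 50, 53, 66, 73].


Step 1: lo=0, hi=7, mid=3, val=46
Step 2: lo=4, hi=7, mid=5, val=53
Step 3: lo=6, hi=7, mid=6, val=66
Step 4: lo=7, hi=7, mid=7, val=73

Found at index 7


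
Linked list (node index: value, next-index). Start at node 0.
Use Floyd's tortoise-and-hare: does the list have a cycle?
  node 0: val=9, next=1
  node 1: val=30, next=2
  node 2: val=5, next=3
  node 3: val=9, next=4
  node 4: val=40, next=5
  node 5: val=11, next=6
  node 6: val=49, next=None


Floyd's tortoise (slow, +1) and hare (fast, +2):
  init: slow=0, fast=0
  step 1: slow=1, fast=2
  step 2: slow=2, fast=4
  step 3: slow=3, fast=6
  step 4: fast -> None, no cycle

Cycle: no


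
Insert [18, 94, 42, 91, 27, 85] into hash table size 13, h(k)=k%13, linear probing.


Insert 18: h=5 -> slot 5
Insert 94: h=3 -> slot 3
Insert 42: h=3, 1 probes -> slot 4
Insert 91: h=0 -> slot 0
Insert 27: h=1 -> slot 1
Insert 85: h=7 -> slot 7

Table: [91, 27, None, 94, 42, 18, None, 85, None, None, None, None, None]


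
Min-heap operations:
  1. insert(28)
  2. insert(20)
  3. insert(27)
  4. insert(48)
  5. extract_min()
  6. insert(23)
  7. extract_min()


insert(28) -> [28]
insert(20) -> [20, 28]
insert(27) -> [20, 28, 27]
insert(48) -> [20, 28, 27, 48]
extract_min()->20, [27, 28, 48]
insert(23) -> [23, 27, 48, 28]
extract_min()->23, [27, 28, 48]

Final heap: [27, 28, 48]
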